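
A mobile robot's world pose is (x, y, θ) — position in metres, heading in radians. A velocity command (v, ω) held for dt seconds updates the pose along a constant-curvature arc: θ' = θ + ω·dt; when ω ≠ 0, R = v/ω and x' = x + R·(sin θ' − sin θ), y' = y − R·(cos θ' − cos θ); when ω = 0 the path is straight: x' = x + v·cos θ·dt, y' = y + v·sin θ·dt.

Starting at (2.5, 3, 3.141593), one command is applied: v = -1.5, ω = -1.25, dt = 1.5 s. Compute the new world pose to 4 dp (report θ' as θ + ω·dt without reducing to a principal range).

θ' = 3.1416 + -1.25·1.5 = 1.2666
R = v/ω = -1.5/-1.25 = 1.2000
x' = 2.5 + 1.2000·(sin 1.2666 − sin 3.1416) = 3.6449
y' = 3 − 1.2000·(cos 1.2666 − cos 3.1416) = 1.4406

(3.6449, 1.4406, 1.2666)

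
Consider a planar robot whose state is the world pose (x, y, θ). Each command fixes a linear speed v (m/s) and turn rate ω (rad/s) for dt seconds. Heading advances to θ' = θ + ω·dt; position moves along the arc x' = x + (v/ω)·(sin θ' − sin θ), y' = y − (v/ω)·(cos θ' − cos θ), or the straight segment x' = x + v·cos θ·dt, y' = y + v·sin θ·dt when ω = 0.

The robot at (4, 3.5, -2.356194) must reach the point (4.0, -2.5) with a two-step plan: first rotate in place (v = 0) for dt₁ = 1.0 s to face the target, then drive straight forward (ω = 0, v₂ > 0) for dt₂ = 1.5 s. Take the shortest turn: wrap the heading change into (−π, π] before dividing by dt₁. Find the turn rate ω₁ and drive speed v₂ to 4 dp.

heading to target = atan2(-2.5−3.5, 4−4) = -1.5708
Δθ = wrap(-1.5708 − -2.3562) = 0.7854; ω₁ = Δθ/dt₁ = 0.7854
distance = √((4−4)² + (-2.5−3.5)²) = 6.0000; v₂ = distance/dt₂ = 4.0000

ω₁ = 0.7854, v₂ = 4.0000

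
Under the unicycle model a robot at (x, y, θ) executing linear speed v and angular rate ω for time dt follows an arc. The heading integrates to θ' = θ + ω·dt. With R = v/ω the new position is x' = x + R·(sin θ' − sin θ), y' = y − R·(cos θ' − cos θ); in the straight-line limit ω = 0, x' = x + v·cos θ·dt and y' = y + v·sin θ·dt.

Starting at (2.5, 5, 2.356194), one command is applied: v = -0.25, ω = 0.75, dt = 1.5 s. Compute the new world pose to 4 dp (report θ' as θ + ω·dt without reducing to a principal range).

(2.8467, 4.9214, 3.4812)

θ' = 2.3562 + 0.75·1.5 = 3.4812
R = v/ω = -0.25/0.75 = -0.3333
x' = 2.5 + -0.3333·(sin 3.4812 − sin 2.3562) = 2.8467
y' = 5 − -0.3333·(cos 3.4812 − cos 2.3562) = 4.9214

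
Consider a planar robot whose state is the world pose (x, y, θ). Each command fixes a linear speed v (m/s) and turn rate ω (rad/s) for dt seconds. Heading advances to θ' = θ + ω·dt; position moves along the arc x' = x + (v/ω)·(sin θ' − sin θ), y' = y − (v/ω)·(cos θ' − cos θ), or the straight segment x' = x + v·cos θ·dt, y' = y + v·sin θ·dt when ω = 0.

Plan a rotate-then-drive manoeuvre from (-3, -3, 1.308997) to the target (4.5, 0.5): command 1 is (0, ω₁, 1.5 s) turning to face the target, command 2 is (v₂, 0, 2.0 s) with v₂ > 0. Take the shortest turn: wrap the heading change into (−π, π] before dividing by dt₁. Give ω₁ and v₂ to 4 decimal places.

heading to target = atan2(0.5−-3, 4.5−-3) = 0.4366
Δθ = wrap(0.4366 − 1.3090) = -0.8724; ω₁ = Δθ/dt₁ = -0.5816
distance = √((4.5−-3)² + (0.5−-3)²) = 8.2765; v₂ = distance/dt₂ = 4.1382

ω₁ = -0.5816, v₂ = 4.1382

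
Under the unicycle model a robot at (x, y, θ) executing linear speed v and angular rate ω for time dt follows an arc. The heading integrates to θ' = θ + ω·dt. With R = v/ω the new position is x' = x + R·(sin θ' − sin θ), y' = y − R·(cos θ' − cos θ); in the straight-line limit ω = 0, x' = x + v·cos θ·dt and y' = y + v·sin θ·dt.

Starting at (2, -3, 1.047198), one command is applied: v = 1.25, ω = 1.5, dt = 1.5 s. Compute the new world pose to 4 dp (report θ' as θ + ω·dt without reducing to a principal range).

θ' = 1.0472 + 1.5·1.5 = 3.2972
R = v/ω = 1.25/1.5 = 0.8333
x' = 2 + 0.8333·(sin 3.2972 − sin 1.0472) = 1.1492
y' = -3 − 0.8333·(cos 3.2972 − cos 1.0472) = -1.7601

(1.1492, -1.7601, 3.2972)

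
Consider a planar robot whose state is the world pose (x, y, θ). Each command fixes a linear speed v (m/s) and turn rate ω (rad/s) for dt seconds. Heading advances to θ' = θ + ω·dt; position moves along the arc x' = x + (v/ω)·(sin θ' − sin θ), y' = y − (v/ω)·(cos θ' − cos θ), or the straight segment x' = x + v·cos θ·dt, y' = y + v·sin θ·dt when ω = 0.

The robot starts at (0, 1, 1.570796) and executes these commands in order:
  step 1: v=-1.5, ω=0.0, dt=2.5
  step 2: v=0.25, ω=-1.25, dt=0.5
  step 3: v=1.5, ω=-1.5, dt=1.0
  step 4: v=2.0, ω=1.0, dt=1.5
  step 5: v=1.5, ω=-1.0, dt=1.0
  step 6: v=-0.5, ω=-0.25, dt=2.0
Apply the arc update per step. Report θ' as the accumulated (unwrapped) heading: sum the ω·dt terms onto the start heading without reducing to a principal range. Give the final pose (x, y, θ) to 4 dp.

step 1: θ'=1.5708 (straight) → pose (0.0000, -2.7500, 1.5708)
step 2: θ'=0.9458 (R=-0.2000) → pose (0.0378, -2.6330, 0.9458)
step 3: θ'=-0.5542 (R=-1.0000) → pose (1.3750, -2.3678, -0.5542)
step 4: θ'=0.9458 (R=2.0000) → pose (4.0495, -1.8373, 0.9458)
step 5: θ'=-0.0542 (R=-1.5000) → pose (5.3472, -1.2172, -0.0542)
step 6: θ'=-0.5542 (R=2.0000) → pose (4.4030, -0.9207, -0.5542)

(4.4030, -0.9207, -0.5542)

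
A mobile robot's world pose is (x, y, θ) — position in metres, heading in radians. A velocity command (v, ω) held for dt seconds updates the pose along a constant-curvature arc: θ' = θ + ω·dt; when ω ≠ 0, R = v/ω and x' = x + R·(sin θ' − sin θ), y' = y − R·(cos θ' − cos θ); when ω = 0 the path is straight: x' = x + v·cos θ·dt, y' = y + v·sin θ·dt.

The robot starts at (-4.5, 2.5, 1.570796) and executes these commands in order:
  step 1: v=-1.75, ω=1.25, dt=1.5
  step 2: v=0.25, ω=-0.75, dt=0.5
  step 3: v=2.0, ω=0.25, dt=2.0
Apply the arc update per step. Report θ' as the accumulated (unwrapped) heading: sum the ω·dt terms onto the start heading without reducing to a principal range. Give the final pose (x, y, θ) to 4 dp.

step 1: θ'=3.4458 (R=-1.4000) → pose (-2.6807, 1.1643, 3.4458)
step 2: θ'=3.0708 (R=-0.3333) → pose (-2.8041, 1.1498, 3.0708)
step 3: θ'=3.5708 (R=8.0000) → pose (-6.6991, 0.4442, 3.5708)

(-6.6991, 0.4442, 3.5708)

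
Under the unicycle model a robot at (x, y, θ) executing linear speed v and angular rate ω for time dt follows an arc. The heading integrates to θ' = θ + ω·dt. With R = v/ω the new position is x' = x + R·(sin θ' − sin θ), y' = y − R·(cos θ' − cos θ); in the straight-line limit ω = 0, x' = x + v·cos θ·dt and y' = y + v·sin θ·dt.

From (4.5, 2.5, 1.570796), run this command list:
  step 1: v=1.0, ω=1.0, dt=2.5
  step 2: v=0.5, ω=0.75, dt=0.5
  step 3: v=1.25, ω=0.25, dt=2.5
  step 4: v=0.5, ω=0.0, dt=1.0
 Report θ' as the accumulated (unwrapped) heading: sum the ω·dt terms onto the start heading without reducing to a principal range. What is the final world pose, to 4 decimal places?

step 1: θ'=4.0708 (R=1.0000) → pose (2.6989, 3.0985, 4.0708)
step 2: θ'=4.4458 (R=0.6667) → pose (2.5898, 2.8751, 4.4458)
step 3: θ'=5.0708 (R=5.0000) → pose (2.7309, -0.1960, 5.0708)
step 4: θ'=5.0708 (straight) → pose (2.9063, -0.6643, 5.0708)

(2.9063, -0.6643, 5.0708)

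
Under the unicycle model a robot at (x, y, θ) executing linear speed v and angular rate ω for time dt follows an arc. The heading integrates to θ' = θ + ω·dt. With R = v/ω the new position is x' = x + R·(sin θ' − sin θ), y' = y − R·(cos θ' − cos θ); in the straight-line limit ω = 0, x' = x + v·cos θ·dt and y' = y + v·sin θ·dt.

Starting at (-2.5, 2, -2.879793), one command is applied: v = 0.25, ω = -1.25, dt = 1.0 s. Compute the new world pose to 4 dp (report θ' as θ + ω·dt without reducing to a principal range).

θ' = -2.8798 + -1.25·1.0 = -4.1298
R = v/ω = 0.25/-1.25 = -0.2000
x' = -2.5 + -0.2000·(sin -4.1298 − sin -2.8798) = -2.7188
y' = 2 − -0.2000·(cos -4.1298 − cos -2.8798) = 2.0831

(-2.7188, 2.0831, -4.1298)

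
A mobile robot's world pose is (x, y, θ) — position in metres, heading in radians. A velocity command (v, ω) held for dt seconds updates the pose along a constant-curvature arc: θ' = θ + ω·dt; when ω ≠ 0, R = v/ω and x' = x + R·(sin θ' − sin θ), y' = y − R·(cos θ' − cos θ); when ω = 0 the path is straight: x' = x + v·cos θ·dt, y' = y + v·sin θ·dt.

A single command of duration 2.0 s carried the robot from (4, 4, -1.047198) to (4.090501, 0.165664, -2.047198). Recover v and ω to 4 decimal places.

Δθ = -2.047198 − -1.047198 = -1.000000
ω = Δθ/dt = -1.000000/2.0 = -0.5000
R = −Δy/(cos θ' − cos θ) = -4.0000
v = R·ω = -4.0000·-0.5000 = 2.0000

v = 2.0000, ω = -0.5000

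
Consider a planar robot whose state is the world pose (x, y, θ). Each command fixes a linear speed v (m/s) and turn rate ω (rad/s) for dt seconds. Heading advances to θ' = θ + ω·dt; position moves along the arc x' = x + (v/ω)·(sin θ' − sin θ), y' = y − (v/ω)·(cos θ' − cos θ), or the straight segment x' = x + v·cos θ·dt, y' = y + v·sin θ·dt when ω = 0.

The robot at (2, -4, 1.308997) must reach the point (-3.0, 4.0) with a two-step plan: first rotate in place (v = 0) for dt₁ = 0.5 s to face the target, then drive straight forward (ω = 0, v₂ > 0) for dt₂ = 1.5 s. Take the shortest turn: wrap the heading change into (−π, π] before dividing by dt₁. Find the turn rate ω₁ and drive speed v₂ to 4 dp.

heading to target = atan2(4−-4, -3−2) = 2.1294
Δθ = wrap(2.1294 − 1.3090) = 0.8204; ω₁ = Δθ/dt₁ = 1.6408
distance = √((-3−2)² + (4−-4)²) = 9.4340; v₂ = distance/dt₂ = 6.2893

ω₁ = 1.6408, v₂ = 6.2893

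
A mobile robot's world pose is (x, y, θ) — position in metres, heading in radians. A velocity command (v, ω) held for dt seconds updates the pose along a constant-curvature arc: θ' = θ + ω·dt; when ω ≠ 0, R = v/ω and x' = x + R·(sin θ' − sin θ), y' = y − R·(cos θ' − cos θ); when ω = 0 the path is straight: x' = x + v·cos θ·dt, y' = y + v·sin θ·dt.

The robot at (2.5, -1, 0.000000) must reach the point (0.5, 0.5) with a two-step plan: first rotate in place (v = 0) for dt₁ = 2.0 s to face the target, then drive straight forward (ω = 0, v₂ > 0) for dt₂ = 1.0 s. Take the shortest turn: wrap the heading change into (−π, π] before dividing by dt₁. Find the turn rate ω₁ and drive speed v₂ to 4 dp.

heading to target = atan2(0.5−-1, 0.5−2.5) = 2.4981
Δθ = wrap(2.4981 − 0.0000) = 2.4981; ω₁ = Δθ/dt₁ = 1.2490
distance = √((0.5−2.5)² + (0.5−-1)²) = 2.5000; v₂ = distance/dt₂ = 2.5000

ω₁ = 1.2490, v₂ = 2.5000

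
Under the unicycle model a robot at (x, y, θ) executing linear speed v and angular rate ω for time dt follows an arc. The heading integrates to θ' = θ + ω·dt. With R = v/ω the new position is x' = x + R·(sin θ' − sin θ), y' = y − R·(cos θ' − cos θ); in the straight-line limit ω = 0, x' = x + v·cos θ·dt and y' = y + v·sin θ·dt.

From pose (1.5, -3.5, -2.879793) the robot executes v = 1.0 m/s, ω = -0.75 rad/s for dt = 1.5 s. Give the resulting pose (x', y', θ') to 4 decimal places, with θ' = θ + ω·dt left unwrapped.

θ' = -2.8798 + -0.75·1.5 = -4.0048
R = v/ω = 1.0/-0.75 = -1.3333
x' = 1.5 + -1.3333·(sin -4.0048 − sin -2.8798) = 0.1417
y' = -3.5 − -1.3333·(cos -4.0048 − cos -2.8798) = -3.0788

(0.1417, -3.0788, -4.0048)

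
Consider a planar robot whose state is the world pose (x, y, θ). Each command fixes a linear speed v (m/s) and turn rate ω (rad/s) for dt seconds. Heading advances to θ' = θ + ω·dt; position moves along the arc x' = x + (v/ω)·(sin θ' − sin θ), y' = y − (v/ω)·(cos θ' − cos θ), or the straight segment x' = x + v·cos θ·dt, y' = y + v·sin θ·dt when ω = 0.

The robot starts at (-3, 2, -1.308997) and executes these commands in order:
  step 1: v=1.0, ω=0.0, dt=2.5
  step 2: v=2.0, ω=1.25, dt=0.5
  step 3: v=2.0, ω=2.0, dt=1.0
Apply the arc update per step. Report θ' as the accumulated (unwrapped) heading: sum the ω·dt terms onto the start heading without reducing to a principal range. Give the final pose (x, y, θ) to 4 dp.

step 1: θ'=-1.3090 (straight) → pose (-2.3530, -0.4148, -1.3090)
step 2: θ'=-0.6840 (R=1.6000) → pose (-1.8185, -1.2408, -0.6840)
step 3: θ'=1.3160 (R=1.0000) → pose (-0.2189, -0.7178, 1.3160)

(-0.2189, -0.7178, 1.3160)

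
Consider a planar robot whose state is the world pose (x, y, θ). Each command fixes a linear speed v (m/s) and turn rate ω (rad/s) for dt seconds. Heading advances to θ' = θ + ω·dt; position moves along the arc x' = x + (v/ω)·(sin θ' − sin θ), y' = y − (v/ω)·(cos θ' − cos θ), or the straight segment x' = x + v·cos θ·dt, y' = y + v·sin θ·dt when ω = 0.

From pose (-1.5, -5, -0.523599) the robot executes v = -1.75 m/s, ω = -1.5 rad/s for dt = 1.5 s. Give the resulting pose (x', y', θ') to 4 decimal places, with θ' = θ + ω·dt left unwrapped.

(-1.3364, -2.9011, -2.7736)

θ' = -0.5236 + -1.5·1.5 = -2.7736
R = v/ω = -1.75/-1.5 = 1.1667
x' = -1.5 + 1.1667·(sin -2.7736 − sin -0.5236) = -1.3364
y' = -5 − 1.1667·(cos -2.7736 − cos -0.5236) = -2.9011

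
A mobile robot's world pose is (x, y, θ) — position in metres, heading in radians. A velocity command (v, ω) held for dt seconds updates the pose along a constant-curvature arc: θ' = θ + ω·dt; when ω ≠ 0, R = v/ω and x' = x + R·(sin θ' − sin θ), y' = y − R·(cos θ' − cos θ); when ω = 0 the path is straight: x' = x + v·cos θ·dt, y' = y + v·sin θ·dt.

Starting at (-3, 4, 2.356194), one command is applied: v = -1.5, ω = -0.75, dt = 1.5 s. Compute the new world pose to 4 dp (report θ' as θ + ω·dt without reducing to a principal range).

(-2.5284, 1.9196, 1.2312)

θ' = 2.3562 + -0.75·1.5 = 1.2312
R = v/ω = -1.5/-0.75 = 2.0000
x' = -3 + 2.0000·(sin 1.2312 − sin 2.3562) = -2.5284
y' = 4 − 2.0000·(cos 1.2312 − cos 2.3562) = 1.9196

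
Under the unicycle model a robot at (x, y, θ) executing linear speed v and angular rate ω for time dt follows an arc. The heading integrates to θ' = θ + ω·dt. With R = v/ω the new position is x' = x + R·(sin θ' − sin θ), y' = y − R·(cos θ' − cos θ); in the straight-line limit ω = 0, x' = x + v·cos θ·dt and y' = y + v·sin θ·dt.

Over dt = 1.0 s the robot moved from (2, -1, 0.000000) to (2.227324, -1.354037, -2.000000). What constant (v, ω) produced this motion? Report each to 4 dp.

v = 0.5000, ω = -2.0000

Δθ = -2.000000 − 0.000000 = -2.000000
ω = Δθ/dt = -2.000000/1.0 = -2.0000
R = −Δy/(cos θ' − cos θ) = -0.2500
v = R·ω = -0.2500·-2.0000 = 0.5000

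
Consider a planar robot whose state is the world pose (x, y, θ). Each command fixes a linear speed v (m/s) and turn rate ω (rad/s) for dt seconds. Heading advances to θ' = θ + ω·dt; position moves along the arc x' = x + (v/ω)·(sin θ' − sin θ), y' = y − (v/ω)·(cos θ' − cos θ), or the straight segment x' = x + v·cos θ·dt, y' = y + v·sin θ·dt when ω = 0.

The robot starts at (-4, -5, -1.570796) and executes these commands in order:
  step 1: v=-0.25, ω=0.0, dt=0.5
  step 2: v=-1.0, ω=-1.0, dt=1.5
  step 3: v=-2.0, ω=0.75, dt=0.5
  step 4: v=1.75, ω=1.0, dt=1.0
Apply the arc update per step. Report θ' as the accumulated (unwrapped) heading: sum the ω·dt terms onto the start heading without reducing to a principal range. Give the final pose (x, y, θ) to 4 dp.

step 1: θ'=-1.5708 (straight) → pose (-4.0000, -4.8750, -1.5708)
step 2: θ'=-3.0708 (R=1.0000) → pose (-3.0707, -3.8775, -3.0708)
step 3: θ'=-2.6958 (R=-2.6667) → pose (-2.1096, -3.6236, -2.6958)
step 4: θ'=-1.6958 (R=1.7500) → pose (-3.0914, -4.9844, -1.6958)

(-3.0914, -4.9844, -1.6958)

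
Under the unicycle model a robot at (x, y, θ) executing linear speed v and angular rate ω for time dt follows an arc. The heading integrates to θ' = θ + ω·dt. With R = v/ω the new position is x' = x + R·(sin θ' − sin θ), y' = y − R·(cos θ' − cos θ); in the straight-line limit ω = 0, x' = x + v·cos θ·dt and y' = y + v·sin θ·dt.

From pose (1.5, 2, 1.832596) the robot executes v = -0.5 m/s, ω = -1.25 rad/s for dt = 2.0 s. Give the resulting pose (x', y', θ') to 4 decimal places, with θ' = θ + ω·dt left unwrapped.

(0.8661, 1.5823, -0.6674)

θ' = 1.8326 + -1.25·2.0 = -0.6674
R = v/ω = -0.5/-1.25 = 0.4000
x' = 1.5 + 0.4000·(sin -0.6674 − sin 1.8326) = 0.8661
y' = 2 − 0.4000·(cos -0.6674 − cos 1.8326) = 1.5823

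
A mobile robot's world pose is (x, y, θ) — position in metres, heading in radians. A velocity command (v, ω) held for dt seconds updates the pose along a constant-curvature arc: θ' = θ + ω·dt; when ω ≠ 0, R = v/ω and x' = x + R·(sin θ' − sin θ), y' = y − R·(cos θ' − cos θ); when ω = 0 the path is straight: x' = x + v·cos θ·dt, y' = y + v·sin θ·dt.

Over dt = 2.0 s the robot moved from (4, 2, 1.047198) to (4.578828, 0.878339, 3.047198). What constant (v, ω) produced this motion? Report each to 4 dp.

v = -0.7500, ω = 1.0000

Δθ = 3.047198 − 1.047198 = 2.000000
ω = Δθ/dt = 2.000000/2.0 = 1.0000
R = −Δy/(cos θ' − cos θ) = -0.7500
v = R·ω = -0.7500·1.0000 = -0.7500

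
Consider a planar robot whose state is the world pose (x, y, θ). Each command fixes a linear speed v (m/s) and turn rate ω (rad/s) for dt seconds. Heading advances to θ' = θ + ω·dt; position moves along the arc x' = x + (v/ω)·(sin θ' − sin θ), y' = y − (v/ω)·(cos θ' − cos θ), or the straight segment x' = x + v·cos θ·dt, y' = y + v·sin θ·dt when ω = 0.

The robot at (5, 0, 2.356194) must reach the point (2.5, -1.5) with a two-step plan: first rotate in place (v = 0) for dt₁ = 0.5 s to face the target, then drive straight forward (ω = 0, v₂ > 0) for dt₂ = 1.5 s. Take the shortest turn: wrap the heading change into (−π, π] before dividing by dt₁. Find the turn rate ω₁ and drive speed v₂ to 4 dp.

heading to target = atan2(-1.5−0, 2.5−5) = -2.6012
Δθ = wrap(-2.6012 − 2.3562) = 1.3258; ω₁ = Δθ/dt₁ = 2.6516
distance = √((2.5−5)² + (-1.5−0)²) = 2.9155; v₂ = distance/dt₂ = 1.9437

ω₁ = 2.6516, v₂ = 1.9437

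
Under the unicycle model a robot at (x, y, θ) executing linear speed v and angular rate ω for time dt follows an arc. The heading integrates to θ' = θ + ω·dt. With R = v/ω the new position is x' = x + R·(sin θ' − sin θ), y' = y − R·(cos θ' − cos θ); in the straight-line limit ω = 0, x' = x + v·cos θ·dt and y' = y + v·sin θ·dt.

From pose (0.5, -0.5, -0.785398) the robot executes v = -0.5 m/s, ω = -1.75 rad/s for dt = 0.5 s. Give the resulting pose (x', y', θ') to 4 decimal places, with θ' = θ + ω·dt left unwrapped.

θ' = -0.7854 + -1.75·0.5 = -1.6604
R = v/ω = -0.5/-1.75 = 0.2857
x' = 0.5 + 0.2857·(sin -1.6604 − sin -0.7854) = 0.4175
y' = -0.5 − 0.2857·(cos -1.6604 − cos -0.7854) = -0.2724

(0.4175, -0.2724, -1.6604)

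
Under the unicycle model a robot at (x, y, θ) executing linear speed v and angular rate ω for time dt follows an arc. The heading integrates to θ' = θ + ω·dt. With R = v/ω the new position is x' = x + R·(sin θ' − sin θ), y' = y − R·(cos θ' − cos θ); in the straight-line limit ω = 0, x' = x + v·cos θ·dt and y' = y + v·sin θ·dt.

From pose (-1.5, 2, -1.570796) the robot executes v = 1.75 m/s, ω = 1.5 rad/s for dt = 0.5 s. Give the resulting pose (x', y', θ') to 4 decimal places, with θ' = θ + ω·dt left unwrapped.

θ' = -1.5708 + 1.5·0.5 = -0.8208
R = v/ω = 1.75/1.5 = 1.1667
x' = -1.5 + 1.1667·(sin -0.8208 − sin -1.5708) = -1.1870
y' = 2 − 1.1667·(cos -0.8208 − cos -1.5708) = 1.2048

(-1.1870, 1.2048, -0.8208)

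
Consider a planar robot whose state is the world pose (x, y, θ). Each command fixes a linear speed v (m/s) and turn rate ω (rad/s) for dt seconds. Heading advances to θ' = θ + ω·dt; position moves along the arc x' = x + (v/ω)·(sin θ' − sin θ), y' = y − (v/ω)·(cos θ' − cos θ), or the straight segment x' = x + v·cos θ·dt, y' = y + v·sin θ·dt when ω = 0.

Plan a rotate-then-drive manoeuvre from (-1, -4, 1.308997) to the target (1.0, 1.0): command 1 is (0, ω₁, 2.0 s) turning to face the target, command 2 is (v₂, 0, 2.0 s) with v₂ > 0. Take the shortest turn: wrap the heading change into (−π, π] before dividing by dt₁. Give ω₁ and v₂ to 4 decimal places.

heading to target = atan2(1−-4, 1−-1) = 1.1903
Δθ = wrap(1.1903 − 1.3090) = -0.1187; ω₁ = Δθ/dt₁ = -0.0594
distance = √((1−-1)² + (1−-4)²) = 5.3852; v₂ = distance/dt₂ = 2.6926

ω₁ = -0.0594, v₂ = 2.6926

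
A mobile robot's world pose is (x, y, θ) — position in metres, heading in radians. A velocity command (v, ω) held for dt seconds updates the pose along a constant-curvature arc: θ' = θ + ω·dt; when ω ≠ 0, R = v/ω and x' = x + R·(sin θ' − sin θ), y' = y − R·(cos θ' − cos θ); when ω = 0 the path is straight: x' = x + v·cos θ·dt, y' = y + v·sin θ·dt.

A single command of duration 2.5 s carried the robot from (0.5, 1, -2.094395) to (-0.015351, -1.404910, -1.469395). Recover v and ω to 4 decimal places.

v = 1.0000, ω = 0.2500

Δθ = -1.469395 − -2.094395 = 0.625000
ω = Δθ/dt = 0.625000/2.5 = 0.2500
R = −Δy/(cos θ' − cos θ) = 4.0000
v = R·ω = 4.0000·0.2500 = 1.0000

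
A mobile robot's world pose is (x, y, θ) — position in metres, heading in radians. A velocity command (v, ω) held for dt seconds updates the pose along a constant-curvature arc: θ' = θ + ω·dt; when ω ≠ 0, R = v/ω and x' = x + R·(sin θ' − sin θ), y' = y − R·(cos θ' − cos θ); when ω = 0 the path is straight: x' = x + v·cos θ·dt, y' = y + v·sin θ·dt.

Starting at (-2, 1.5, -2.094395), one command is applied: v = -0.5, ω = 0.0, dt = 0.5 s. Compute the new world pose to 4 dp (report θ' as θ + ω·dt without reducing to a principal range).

(-1.8750, 1.7165, -2.0944)

θ' = -2.0944 + 0.0·0.5 = -2.0944
ω = 0 → straight: x' = -2 + -0.5·cos(-2.0944)·0.5 = -1.8750
y' = 1.5 + -0.5·sin(-2.0944)·0.5 = 1.7165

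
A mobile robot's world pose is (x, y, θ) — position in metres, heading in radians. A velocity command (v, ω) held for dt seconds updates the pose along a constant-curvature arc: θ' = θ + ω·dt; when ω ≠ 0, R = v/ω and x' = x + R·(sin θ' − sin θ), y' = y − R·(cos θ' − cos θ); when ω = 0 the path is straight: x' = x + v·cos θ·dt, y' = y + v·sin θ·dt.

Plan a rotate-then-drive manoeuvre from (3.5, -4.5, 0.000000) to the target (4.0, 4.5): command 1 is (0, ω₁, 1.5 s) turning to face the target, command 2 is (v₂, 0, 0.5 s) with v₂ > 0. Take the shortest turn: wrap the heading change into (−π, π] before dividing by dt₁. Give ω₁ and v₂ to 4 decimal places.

heading to target = atan2(4.5−-4.5, 4−3.5) = 1.5153
Δθ = wrap(1.5153 − 0.0000) = 1.5153; ω₁ = Δθ/dt₁ = 1.0102
distance = √((4−3.5)² + (4.5−-4.5)²) = 9.0139; v₂ = distance/dt₂ = 18.0278

ω₁ = 1.0102, v₂ = 18.0278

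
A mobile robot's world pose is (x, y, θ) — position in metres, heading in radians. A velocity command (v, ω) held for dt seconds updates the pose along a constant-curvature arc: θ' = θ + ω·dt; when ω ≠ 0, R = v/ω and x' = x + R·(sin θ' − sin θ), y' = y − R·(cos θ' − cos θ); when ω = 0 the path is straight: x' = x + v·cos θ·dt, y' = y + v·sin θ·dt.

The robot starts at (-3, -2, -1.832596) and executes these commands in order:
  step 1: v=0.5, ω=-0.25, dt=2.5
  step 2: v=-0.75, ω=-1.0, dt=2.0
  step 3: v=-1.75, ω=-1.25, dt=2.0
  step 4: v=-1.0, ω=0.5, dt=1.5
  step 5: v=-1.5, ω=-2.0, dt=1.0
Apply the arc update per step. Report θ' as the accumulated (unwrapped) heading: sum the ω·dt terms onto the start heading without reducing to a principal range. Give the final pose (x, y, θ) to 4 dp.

step 1: θ'=-2.4576 (R=-2.0000) → pose (-3.6681, -3.0325, -2.4576)
step 2: θ'=-4.4576 (R=0.7500) → pose (-2.4684, -3.4247, -4.4576)
step 3: θ'=-6.9576 (R=1.4000) → pose (-4.6974, -4.8711, -6.9576)
step 4: θ'=-6.2076 (R=-2.0000) → pose (-6.0973, -4.4390, -6.2076)
step 5: θ'=-8.2076 (R=0.7500) → pose (-6.8575, -3.4314, -8.2076)

(-6.8575, -3.4314, -8.2076)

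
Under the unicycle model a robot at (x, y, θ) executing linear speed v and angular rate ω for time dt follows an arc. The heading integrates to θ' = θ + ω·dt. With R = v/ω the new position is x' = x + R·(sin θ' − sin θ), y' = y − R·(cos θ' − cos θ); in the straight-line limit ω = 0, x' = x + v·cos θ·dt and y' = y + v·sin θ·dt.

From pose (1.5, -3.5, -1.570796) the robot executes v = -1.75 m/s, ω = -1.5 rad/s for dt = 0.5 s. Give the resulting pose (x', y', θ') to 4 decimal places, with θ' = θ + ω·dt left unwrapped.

(1.8130, -2.7048, -2.3208)

θ' = -1.5708 + -1.5·0.5 = -2.3208
R = v/ω = -1.75/-1.5 = 1.1667
x' = 1.5 + 1.1667·(sin -2.3208 − sin -1.5708) = 1.8130
y' = -3.5 − 1.1667·(cos -2.3208 − cos -1.5708) = -2.7048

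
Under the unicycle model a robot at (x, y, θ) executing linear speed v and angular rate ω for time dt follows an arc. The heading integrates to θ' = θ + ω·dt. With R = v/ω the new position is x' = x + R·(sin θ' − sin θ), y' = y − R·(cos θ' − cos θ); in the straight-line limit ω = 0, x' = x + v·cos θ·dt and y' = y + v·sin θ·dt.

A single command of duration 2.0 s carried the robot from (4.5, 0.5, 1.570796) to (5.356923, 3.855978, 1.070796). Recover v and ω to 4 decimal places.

Δθ = 1.070796 − 1.570796 = -0.500000
ω = Δθ/dt = -0.500000/2.0 = -0.2500
R = −Δy/(cos θ' − cos θ) = -7.0000
v = R·ω = -7.0000·-0.2500 = 1.7500

v = 1.7500, ω = -0.2500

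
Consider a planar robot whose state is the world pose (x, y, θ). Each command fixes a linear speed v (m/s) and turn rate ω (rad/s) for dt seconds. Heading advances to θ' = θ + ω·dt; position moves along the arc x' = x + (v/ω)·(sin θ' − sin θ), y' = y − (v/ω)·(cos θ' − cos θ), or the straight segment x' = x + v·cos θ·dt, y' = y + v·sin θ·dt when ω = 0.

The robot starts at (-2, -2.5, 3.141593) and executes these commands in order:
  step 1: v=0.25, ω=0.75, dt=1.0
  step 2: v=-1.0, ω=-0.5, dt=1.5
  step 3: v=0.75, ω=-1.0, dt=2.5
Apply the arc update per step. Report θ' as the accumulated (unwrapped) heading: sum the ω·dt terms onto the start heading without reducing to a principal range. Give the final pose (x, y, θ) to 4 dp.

(-1.3128, -0.7020, 0.6416)

step 1: θ'=3.8916 (R=0.3333) → pose (-2.2272, -2.5894, 3.8916)
step 2: θ'=3.1416 (R=2.0000) → pose (-0.8639, -2.0528, 3.1416)
step 3: θ'=0.6416 (R=-0.7500) → pose (-1.3128, -0.7020, 0.6416)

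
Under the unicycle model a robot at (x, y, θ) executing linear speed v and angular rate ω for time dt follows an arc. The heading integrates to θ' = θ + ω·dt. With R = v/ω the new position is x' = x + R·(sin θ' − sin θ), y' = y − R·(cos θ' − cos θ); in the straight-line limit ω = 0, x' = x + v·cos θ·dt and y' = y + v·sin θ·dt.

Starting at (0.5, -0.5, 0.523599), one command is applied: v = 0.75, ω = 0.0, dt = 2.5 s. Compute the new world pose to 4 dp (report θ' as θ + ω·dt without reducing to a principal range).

θ' = 0.5236 + 0.0·2.5 = 0.5236
ω = 0 → straight: x' = 0.5 + 0.75·cos(0.5236)·2.5 = 2.1238
y' = -0.5 + 0.75·sin(0.5236)·2.5 = 0.4375

(2.1238, 0.4375, 0.5236)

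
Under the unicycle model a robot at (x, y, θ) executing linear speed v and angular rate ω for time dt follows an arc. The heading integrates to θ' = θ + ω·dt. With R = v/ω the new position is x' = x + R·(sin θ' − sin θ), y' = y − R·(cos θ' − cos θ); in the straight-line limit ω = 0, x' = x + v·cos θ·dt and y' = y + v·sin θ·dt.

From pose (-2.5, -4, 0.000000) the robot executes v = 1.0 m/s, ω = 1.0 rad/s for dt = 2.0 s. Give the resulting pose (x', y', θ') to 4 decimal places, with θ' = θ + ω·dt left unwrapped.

(-1.5907, -2.5839, 2.0000)

θ' = 0.0000 + 1.0·2.0 = 2.0000
R = v/ω = 1.0/1.0 = 1.0000
x' = -2.5 + 1.0000·(sin 2.0000 − sin 0.0000) = -1.5907
y' = -4 − 1.0000·(cos 2.0000 − cos 0.0000) = -2.5839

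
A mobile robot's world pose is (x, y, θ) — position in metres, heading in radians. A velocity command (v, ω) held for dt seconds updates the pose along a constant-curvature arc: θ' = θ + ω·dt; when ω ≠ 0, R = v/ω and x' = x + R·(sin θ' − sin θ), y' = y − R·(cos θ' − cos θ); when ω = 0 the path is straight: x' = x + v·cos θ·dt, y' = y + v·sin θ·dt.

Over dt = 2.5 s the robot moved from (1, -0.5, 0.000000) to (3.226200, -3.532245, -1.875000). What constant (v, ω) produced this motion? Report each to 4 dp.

Δθ = -1.875000 − 0.000000 = -1.875000
ω = Δθ/dt = -1.875000/2.5 = -0.7500
R = −Δy/(cos θ' − cos θ) = -2.3333
v = R·ω = -2.3333·-0.7500 = 1.7500

v = 1.7500, ω = -0.7500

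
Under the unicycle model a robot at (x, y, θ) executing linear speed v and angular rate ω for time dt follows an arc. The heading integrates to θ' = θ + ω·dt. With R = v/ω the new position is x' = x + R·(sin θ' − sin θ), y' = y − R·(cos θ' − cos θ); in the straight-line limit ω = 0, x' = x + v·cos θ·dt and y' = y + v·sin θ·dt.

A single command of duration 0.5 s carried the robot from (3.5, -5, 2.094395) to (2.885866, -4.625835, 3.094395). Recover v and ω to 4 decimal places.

v = 1.5000, ω = 2.0000

Δθ = 3.094395 − 2.094395 = 1.000000
ω = Δθ/dt = 1.000000/0.5 = 2.0000
R = Δx/(sin θ' − sin θ) = 0.7500
v = R·ω = 0.7500·2.0000 = 1.5000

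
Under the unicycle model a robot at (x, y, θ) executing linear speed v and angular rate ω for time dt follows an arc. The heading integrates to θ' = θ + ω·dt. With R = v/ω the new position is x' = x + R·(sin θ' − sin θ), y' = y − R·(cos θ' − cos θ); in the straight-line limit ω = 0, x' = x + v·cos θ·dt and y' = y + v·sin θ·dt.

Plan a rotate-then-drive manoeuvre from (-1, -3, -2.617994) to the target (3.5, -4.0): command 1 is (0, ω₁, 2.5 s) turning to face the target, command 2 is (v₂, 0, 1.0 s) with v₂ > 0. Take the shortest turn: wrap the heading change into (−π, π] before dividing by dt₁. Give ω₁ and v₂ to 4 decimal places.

heading to target = atan2(-4−-3, 3.5−-1) = -0.2187
Δθ = wrap(-0.2187 − -2.6180) = 2.3993; ω₁ = Δθ/dt₁ = 0.9597
distance = √((3.5−-1)² + (-4−-3)²) = 4.6098; v₂ = distance/dt₂ = 4.6098

ω₁ = 0.9597, v₂ = 4.6098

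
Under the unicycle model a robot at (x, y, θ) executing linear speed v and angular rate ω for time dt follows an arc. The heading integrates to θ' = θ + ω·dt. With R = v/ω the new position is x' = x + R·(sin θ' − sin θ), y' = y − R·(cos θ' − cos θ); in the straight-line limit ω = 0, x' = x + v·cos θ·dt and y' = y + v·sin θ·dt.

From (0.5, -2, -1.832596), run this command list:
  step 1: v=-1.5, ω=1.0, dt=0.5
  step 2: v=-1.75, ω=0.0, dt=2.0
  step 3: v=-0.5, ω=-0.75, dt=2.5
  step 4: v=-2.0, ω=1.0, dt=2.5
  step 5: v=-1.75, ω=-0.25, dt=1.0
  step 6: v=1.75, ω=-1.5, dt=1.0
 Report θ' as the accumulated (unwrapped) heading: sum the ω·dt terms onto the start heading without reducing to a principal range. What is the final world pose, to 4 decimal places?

(0.4151, 6.1968, -2.4576)

step 1: θ'=-1.3326 (R=-1.5000) → pose (0.5088, -1.2578, -1.3326)
step 2: θ'=-1.3326 (straight) → pose (-0.3171, 2.1433, -1.3326)
step 3: θ'=-3.2076 (R=0.6667) → pose (0.3747, 2.9659, -3.2076)
step 4: θ'=-0.7076 (R=-2.0000) → pose (1.8067, 6.4814, -0.7076)
step 5: θ'=-0.9576 (R=7.0000) → pose (0.6320, 7.7724, -0.9576)
step 6: θ'=-2.4576 (R=-1.1667) → pose (0.4151, 6.1968, -2.4576)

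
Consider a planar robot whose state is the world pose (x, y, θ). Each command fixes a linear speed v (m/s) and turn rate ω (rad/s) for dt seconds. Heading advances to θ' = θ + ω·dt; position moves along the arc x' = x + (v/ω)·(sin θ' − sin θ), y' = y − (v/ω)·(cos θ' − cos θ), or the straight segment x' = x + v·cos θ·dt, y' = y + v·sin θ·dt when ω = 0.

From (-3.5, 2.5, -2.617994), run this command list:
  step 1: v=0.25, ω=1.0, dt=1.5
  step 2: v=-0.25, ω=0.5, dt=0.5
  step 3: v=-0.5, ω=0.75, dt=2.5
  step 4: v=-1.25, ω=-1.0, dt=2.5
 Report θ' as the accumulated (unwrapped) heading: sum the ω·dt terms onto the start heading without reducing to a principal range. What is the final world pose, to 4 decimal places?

step 1: θ'=-1.1180 (R=0.2500) → pose (-3.5998, 2.1741, -1.1180)
step 2: θ'=-0.8680 (R=-0.5000) → pose (-3.6679, 2.2786, -0.8680)
step 3: θ'=1.0070 (R=-0.6667) → pose (-4.7401, 2.2039, 1.0070)
step 4: θ'=-1.4930 (R=1.2500) → pose (-7.0428, 2.7748, -1.4930)

(-7.0428, 2.7748, -1.4930)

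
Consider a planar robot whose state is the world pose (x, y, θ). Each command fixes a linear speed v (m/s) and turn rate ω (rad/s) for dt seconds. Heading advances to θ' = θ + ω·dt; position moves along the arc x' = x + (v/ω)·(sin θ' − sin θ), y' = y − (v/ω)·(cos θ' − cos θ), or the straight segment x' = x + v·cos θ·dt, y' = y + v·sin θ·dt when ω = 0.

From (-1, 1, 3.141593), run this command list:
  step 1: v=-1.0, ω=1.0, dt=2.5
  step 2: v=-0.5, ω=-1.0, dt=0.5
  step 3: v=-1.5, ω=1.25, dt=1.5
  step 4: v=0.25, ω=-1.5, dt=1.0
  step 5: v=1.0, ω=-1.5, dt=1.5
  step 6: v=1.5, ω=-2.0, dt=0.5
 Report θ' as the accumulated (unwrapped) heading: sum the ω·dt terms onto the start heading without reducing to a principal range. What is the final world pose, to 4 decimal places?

(-3.2727, 2.5037, 2.2666)

step 1: θ'=5.6416 (R=-1.0000) → pose (-0.4015, 2.8011, 5.6416)
step 2: θ'=5.1416 (R=0.5000) → pose (-0.5569, 2.9936, 5.1416)
step 3: θ'=7.0166 (R=-1.2000) → pose (-2.4514, 3.3857, 7.0166)
step 4: θ'=5.5166 (R=-0.1667) → pose (-2.2242, 3.3820, 5.5166)
step 5: θ'=3.2666 (R=-0.6667) → pose (-2.6035, 2.2403, 3.2666)
step 6: θ'=2.2666 (R=-0.7500) → pose (-3.2727, 2.5037, 2.2666)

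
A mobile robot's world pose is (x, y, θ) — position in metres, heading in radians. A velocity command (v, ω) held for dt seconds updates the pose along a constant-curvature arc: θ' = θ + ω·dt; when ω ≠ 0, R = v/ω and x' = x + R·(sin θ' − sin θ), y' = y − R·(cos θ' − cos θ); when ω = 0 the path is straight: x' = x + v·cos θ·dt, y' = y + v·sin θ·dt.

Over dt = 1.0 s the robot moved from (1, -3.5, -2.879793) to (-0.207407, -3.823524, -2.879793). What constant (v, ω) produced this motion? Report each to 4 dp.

v = 1.2500, ω = 0.0000

Δθ = -2.879793 − -2.879793 = 0.000000
ω = Δθ/dt = 0.000000/1.0 = 0.0000
ω = 0 → v = (Δx·cos θ + Δy·sin θ)/dt = 1.2500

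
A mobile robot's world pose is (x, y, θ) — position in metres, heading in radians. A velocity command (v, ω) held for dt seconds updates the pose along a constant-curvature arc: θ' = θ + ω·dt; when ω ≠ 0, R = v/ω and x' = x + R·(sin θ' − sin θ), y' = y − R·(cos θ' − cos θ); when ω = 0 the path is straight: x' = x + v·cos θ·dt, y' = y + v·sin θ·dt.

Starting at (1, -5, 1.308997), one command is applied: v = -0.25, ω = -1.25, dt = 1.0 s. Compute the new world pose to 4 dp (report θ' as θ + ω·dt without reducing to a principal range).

θ' = 1.3090 + -1.25·1.0 = 0.0590
R = v/ω = -0.25/-1.25 = 0.2000
x' = 1 + 0.2000·(sin 0.0590 − sin 1.3090) = 0.8186
y' = -5 − 0.2000·(cos 0.0590 − cos 1.3090) = -5.1479

(0.8186, -5.1479, 0.0590)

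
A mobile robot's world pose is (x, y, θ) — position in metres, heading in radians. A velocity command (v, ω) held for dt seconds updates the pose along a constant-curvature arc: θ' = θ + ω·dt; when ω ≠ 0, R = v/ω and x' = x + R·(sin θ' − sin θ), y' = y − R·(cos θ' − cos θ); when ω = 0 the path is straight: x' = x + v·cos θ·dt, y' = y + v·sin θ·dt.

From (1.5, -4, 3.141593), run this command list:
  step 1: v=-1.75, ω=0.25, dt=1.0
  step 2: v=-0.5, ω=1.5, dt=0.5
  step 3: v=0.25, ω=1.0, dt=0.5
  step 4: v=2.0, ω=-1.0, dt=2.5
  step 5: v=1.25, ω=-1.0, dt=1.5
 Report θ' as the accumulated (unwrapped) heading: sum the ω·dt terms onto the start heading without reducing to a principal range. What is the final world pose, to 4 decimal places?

step 1: θ'=3.3916 (R=-7.0000) → pose (3.2318, -3.7824, 3.3916)
step 2: θ'=4.1416 (R=-0.3333) → pose (3.4298, -3.6395, 4.1416)
step 3: θ'=4.6416 (R=0.2500) → pose (3.3908, -3.7569, 4.6416)
step 4: θ'=2.1416 (R=-2.0000) → pose (-0.2871, -4.6960, 2.1416)
step 5: θ'=0.6416 (R=-1.2500) → pose (0.0167, -3.0192, 0.6416)

(0.0167, -3.0192, 0.6416)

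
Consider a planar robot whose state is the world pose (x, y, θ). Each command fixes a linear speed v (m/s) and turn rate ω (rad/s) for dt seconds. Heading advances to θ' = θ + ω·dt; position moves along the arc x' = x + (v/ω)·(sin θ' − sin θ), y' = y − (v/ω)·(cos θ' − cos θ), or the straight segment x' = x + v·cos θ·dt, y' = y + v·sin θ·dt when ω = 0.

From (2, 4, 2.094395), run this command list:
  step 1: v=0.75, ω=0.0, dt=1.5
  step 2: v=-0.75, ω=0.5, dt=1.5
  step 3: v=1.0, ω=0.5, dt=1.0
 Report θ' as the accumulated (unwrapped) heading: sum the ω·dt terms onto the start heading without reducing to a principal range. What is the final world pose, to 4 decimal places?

(1.3088, 4.3367, 3.3444)

step 1: θ'=2.0944 (straight) → pose (1.4375, 4.9743, 2.0944)
step 2: θ'=2.8444 (R=-1.5000) → pose (2.2973, 4.2900, 2.8444)
step 3: θ'=3.3444 (R=2.0000) → pose (1.3088, 4.3367, 3.3444)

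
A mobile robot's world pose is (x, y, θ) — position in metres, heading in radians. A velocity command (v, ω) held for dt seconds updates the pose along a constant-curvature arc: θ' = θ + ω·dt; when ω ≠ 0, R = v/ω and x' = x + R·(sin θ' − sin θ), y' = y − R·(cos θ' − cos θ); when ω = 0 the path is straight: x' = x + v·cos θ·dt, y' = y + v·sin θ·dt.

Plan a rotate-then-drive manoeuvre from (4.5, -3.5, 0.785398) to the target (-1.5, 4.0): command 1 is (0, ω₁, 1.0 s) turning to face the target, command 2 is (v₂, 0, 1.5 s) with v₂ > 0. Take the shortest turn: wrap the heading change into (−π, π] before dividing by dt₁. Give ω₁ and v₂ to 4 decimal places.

ω₁ = 1.4601, v₂ = 6.4031

heading to target = atan2(4−-3.5, -1.5−4.5) = 2.2455
Δθ = wrap(2.2455 − 0.7854) = 1.4601; ω₁ = Δθ/dt₁ = 1.4601
distance = √((-1.5−4.5)² + (4−-3.5)²) = 9.6047; v₂ = distance/dt₂ = 6.4031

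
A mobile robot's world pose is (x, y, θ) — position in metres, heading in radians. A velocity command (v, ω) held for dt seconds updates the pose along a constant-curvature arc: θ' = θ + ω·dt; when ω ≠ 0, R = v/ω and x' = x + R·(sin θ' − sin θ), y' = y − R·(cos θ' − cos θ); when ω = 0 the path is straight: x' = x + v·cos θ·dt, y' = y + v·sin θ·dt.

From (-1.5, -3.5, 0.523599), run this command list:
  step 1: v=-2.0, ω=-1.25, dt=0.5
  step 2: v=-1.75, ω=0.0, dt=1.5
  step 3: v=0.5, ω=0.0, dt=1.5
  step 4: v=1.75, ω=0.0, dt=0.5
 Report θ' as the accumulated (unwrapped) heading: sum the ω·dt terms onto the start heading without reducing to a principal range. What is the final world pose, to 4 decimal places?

(-3.4568, -3.6049, -0.1014)

step 1: θ'=-0.1014 (R=1.6000) → pose (-2.4620, -3.7061, -0.1014)
step 2: θ'=-0.1014 (straight) → pose (-5.0735, -3.4404, -0.1014)
step 3: θ'=-0.1014 (straight) → pose (-4.3273, -3.5163, -0.1014)
step 4: θ'=-0.1014 (straight) → pose (-3.4568, -3.6049, -0.1014)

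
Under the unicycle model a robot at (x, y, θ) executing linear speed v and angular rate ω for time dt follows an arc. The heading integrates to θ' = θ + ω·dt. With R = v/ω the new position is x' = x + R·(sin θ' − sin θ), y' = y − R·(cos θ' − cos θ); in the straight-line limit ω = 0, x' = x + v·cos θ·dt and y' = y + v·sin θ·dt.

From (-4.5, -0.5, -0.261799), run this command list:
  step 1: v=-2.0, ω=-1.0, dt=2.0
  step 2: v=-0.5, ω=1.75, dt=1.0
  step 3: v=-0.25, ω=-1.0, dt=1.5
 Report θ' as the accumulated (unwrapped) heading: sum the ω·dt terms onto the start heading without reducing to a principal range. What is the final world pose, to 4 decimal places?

step 1: θ'=-2.2618 (R=2.0000) → pose (-5.5236, 2.7065, -2.2618)
step 2: θ'=-0.5118 (R=-0.2857) → pose (-5.6038, 3.1377, -0.5118)
step 3: θ'=-2.0118 (R=0.2500) → pose (-5.7075, 3.4623, -2.0118)

(-5.7075, 3.4623, -2.0118)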